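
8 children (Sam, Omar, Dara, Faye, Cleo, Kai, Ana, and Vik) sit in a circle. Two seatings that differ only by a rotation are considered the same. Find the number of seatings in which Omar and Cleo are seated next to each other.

Glue Omar and Cleo into a block (2 internal orders). Seating 7 units around a circle gives (6)! arrangements.
So 2 × (6)! = 2 × 720 = 1440.

1440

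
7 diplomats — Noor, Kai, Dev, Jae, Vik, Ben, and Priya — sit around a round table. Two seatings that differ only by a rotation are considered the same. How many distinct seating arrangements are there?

Around a circle, 7 distinct people have 7!/7 = (6)! = 720 rotationally distinct seatings.

720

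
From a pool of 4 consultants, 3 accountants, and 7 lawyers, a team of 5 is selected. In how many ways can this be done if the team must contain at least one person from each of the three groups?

Total 5-person selections from all 14: C(14,5) = 2002.
Subtract selections that omit an entire group: no consultants → C(10,5) = 252; no accountants → C(11,5) = 462; no lawyers → C(7,5) = 21.
Add back selections omitting two groups (i.e. drawn from a single group): C(4,5) + C(3,5) + C(7,5) = 21.
By inclusion–exclusion: 2002 − 735 + 21 = 1288.

1288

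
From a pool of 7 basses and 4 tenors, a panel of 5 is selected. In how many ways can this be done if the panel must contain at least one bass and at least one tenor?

With no constraint there are C(11,5) = 462 possible selections.
Subtract selections that omit an entire group: no basses → C(4,5) = 0; no tenors → C(7,5) = 21.
Both groups omitted at once is impossible, so 462 − 21 = 441.

441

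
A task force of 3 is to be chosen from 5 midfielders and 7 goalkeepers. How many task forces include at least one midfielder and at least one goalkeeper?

With no constraint there are C(12,3) = 220 possible selections.
Selections missing a whole group: no midfielders → C(7,3) = 35; no goalkeepers → C(5,3) = 10.
Both groups omitted at once is impossible, so 220 − 45 = 175.

175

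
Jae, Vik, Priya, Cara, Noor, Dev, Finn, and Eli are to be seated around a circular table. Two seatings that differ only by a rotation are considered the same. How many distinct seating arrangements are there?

Fix one person's seat to break rotational symmetry; the remaining 7 people can be arranged in (7)! = 5040 ways.

5040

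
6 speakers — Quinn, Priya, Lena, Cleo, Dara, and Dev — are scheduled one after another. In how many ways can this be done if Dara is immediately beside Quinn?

Treat {Dara, Quinn} as a single unit. There are 5 units to order, and the pair itself can be ordered 2 ways.
That gives 2 × 5! = 2 × 120 = 240.

240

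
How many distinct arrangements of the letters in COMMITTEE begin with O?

With the first slot taken by O, it remains to arrange the other 8 letters (CMMITTEE).
Those 8 letters have E appearing twice, M appearing twice, and T appearing twice, giving (8)!/(2!·2!·2!) = 5040.

5040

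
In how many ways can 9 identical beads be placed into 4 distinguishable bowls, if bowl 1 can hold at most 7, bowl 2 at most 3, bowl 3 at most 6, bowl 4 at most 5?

Without the upper bounds there are C(12,3) = 220 ways to split 9 among 4 bowls.
Subtract solutions that violate a single cap (substitute x_i' = x_i − (cap_i+1)): x_1 ≥ 8 gives C(4,3) = 4; x_2 ≥ 4 gives C(8,3) = 56; x_3 ≥ 7 gives C(5,3) = 10; x_4 ≥ 6 gives C(6,3) = 20. Together 90.
No two caps can be exceeded simultaneously, so the pair terms are all 0.
By inclusion–exclusion the count is 220 − 90 + 0 = 130.

130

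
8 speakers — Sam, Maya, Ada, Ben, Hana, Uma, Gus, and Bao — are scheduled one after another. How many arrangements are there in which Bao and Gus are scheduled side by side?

10080

Glue Bao and Gus into one block (2 internal orders), leaving 7 units to arrange in a row.
That gives 2 × 7! = 2 × 5040 = 10080.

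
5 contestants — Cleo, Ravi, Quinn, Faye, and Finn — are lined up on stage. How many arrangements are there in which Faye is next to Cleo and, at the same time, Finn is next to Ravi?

Treat {Faye,Cleo} as one block (2 orders) and {Finn,Ravi} as another (2 orders).
That leaves 3 units to arrange: 2 × 2 × 3! = 4 × 6 = 24.

24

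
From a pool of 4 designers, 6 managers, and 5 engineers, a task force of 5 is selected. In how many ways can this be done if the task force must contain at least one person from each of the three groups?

2170

With no constraint there are C(15,5) = 3003 possible selections.
Selections missing a whole group: no designers → C(11,5) = 462; no managers → C(9,5) = 126; no engineers → C(10,5) = 252.
Add back selections omitting two groups (i.e. drawn from a single group): C(4,5) + C(6,5) + C(5,5) = 7.
By inclusion–exclusion: 3003 − 840 + 7 = 2170.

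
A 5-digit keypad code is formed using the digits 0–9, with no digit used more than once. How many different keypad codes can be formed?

This is a permutation of 5 out of 10: P(10,5) = 10!/5!.
10 × 9 × 8 × 7 × 6 = 30240.

30240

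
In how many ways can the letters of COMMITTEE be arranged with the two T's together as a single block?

Treat the 2 copies of T as a single block. The multiset to arrange is then {TT, C, E, E, I, M, M, O}, 8 items in all.
That gives (8)!/(2!·2!) = 10080 arrangements.

10080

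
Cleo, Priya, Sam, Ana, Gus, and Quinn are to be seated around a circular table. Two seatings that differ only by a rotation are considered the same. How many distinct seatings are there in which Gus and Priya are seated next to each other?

Treat {Gus, Priya} as one unit (2 internal orders) and seat the resulting 5 units around the table: (4)! circular arrangements.
So 2 × (4)! = 2 × 24 = 48.

48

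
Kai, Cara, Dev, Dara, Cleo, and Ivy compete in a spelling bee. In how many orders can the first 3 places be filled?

120

This is an ordered selection of 3 from 6: P(6,3).
That gives 6 × 5 × 4 = 120.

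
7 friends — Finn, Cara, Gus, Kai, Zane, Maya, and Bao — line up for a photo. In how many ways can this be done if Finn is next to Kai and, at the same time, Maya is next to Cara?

Treat {Finn,Kai} as one block (2 orders) and {Maya,Cara} as another (2 orders).
That leaves 5 units to arrange: 2 × 2 × 5! = 4 × 120 = 480.

480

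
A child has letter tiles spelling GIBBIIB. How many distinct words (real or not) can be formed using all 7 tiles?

GIBBIIB has 7 letters with B appearing 3 times and I appearing 3 times.
Dividing 7! = 5040 by 3!·3! = 36 for the repeated letters gives 140.

140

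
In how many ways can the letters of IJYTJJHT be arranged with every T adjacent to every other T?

Treat the 2 copies of T as a single block. The multiset to arrange is then {TT, H, I, J, J, J, Y}, 7 items in all.
That gives (7)!/(3!) = 840 arrangements.

840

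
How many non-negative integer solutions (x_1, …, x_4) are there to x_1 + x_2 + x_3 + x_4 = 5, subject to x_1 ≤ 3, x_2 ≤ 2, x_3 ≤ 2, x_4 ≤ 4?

31

Without the upper bounds there are C(8,3) = 56 ways to split 5 among 4 variables.
Subtract solutions that violate a single cap (substitute x_i' = x_i − (cap_i+1)): x_1 ≥ 4 gives C(4,3) = 4; x_2 ≥ 3 gives C(5,3) = 10; x_3 ≥ 3 gives C(5,3) = 10; x_4 ≥ 5 gives C(3,3) = 1. Together 25.
No two caps can be exceeded simultaneously, so the pair terms are all 0.
By inclusion–exclusion the count is 56 − 25 + 0 = 31.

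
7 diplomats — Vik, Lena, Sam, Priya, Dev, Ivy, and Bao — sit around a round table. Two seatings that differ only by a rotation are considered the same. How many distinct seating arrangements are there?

720

Around a circle, 7 distinct people have 7!/7 = (6)! = 720 rotationally distinct seatings.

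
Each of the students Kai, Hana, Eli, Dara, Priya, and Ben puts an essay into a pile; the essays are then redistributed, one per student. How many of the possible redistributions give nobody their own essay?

265

This is the derangement count D_6: permutations of 6 items with no fixed point.
By inclusion–exclusion this is Σ_{j=0}^{6} (−1)^j C(6,j)·(6−j)!.
Computing: 720 − 720 + 360 − 120 + 30 − 6 + 1 = 265.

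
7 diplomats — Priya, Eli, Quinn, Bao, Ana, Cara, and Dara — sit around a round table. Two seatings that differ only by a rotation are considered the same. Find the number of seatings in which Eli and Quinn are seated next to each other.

Treat {Eli, Quinn} as one unit (2 internal orders) and seat the resulting 6 units around the table: (5)! circular arrangements.
So 2 × (5)! = 2 × 120 = 240.

240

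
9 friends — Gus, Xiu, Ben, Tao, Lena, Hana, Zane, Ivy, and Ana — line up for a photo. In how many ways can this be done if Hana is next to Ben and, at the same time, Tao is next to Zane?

Treat {Hana,Ben} as one block (2 orders) and {Tao,Zane} as another (2 orders).
That leaves 7 units to arrange: 2 × 2 × 7! = 4 × 5040 = 20160.

20160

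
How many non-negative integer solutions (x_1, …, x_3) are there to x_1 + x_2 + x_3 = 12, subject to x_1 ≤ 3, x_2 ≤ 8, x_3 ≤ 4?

10

Without the upper bounds there are C(14,2) = 91 ways to split 12 among 3 variables.
Subtract solutions that violate a single cap (substitute x_i' = x_i − (cap_i+1)): x_1 ≥ 4 gives C(10,2) = 45; x_2 ≥ 9 gives C(5,2) = 10; x_3 ≥ 5 gives C(9,2) = 36. Together 91.
Add back pairs where two caps are both exceeded: 0 + 10 + 0 = 10.
By inclusion–exclusion the count is 91 − 91 + 10 = 10.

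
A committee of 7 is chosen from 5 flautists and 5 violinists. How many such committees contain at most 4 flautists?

Split by how many flautists are chosen (0 through 4).
Sum: C(5,0)·C(5,7) + C(5,1)·C(5,6) + C(5,2)·C(5,5) + C(5,3)·C(5,4) + C(5,4)·C(5,3) = 0 + 0 + 10 + 50 + 50 = 110.

110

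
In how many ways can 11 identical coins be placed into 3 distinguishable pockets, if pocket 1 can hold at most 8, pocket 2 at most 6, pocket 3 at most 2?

15

Ignoring the caps, the number of non-negative solutions to x_1+…+x_3 = 11 is C(13,2) = 78.
Subtract solutions that violate a single cap (substitute x_i' = x_i − (cap_i+1)): x_1 ≥ 9 gives C(4,2) = 6; x_2 ≥ 7 gives C(6,2) = 15; x_3 ≥ 3 gives C(10,2) = 45. Together 66.
Add back pairs where two caps are both exceeded: 0 + 0 + 3 = 3.
By inclusion–exclusion the count is 78 − 66 + 3 = 15.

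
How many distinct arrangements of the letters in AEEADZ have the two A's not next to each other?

120

Total arrangements of AEEADZ: 6!/(2!·2!) = 180.
Arrangements with the A's together: treat AA as one letter, giving (5)!/(2!) = 60.
Hence 180 − 60 = 120.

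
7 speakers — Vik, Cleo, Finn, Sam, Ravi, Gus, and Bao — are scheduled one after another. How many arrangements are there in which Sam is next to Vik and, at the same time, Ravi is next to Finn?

Treat {Sam,Vik} as one block (2 orders) and {Ravi,Finn} as another (2 orders).
That leaves 5 units to arrange: 2 × 2 × 5! = 4 × 120 = 480.

480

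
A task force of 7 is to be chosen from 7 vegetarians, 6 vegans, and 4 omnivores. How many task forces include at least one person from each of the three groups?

Total 7-person selections from all 17: C(17,7) = 19448.
Selections missing a whole group: no vegetarians → C(10,7) = 120; no vegans → C(11,7) = 330; no omnivores → C(13,7) = 1716.
Add back selections omitting two groups (i.e. drawn from a single group): C(7,7) + C(6,7) + C(4,7) = 1.
By inclusion–exclusion: 19448 − 2166 + 1 = 17283.

17283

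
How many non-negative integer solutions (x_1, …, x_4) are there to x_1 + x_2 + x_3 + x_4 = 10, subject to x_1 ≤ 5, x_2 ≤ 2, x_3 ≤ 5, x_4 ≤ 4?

By stars and bars, unrestricted non-negative solutions to x_1+…+x_4 = 10 number C(10+3,3) = 286.
Subtract solutions that violate a single cap (substitute x_i' = x_i − (cap_i+1)): x_1 ≥ 6 gives C(7,3) = 35; x_2 ≥ 3 gives C(10,3) = 120; x_3 ≥ 6 gives C(7,3) = 35; x_4 ≥ 5 gives C(8,3) = 56. Together 246.
Add back pairs where two caps are both exceeded: 4 + 0 + 0 + 4 + 10 + 0 = 18.
By inclusion–exclusion the count is 286 − 246 + 18 = 58.

58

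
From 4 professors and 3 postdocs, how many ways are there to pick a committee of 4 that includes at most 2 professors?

22

Split by how many professors are chosen (0 through 2).
Sum: C(4,0)·C(3,4) + C(4,1)·C(3,3) + C(4,2)·C(3,2) = 0 + 4 + 18 = 22.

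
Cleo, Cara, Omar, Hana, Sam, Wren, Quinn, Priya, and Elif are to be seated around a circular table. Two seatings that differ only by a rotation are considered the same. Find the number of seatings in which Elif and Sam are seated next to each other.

10080

Glue Elif and Sam into a block (2 internal orders). Seating 8 units around a circle gives (7)! arrangements.
So 2 × (7)! = 2 × 5040 = 10080.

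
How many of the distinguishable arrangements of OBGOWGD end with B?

With the last slot taken by B, it remains to arrange the other 6 letters (OGOWGD).
Those 6 letters have G appearing twice and O appearing twice, giving (6)!/(2!·2!) = 180.

180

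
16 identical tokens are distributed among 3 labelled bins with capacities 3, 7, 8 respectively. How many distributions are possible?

By stars and bars, unrestricted non-negative solutions to x_1+…+x_3 = 16 number C(16+2,2) = 153.
Subtract solutions that violate a single cap (substitute x_i' = x_i − (cap_i+1)): x_1 ≥ 4 gives C(14,2) = 91; x_2 ≥ 8 gives C(10,2) = 45; x_3 ≥ 9 gives C(9,2) = 36. Together 172.
Add back pairs where two caps are both exceeded: 15 + 10 + 0 = 25.
By inclusion–exclusion the count is 153 − 172 + 25 = 6.

6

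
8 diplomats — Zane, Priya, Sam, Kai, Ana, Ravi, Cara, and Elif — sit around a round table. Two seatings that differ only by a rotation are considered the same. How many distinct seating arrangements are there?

Fix one person's seat to break rotational symmetry; the remaining 7 people can be arranged in (7)! = 5040 ways.

5040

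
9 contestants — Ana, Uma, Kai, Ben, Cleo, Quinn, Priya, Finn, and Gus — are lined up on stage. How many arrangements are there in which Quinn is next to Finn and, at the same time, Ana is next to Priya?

20160

Treat {Quinn,Finn} as one block (2 orders) and {Ana,Priya} as another (2 orders).
That leaves 7 units to arrange: 2 × 2 × 7! = 4 × 5040 = 20160.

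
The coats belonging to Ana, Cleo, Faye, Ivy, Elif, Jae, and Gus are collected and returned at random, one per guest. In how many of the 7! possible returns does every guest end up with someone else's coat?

1854

Count assignments avoiding every fixed point. For any j of the 7 guests fixed to their own coat, the other 7−j can be arranged in (7−j)! ways.
By inclusion–exclusion this is Σ_{j=0}^{7} (−1)^j C(7,j)·(7−j)!.
Computing: 5040 − 5040 + 2520 − 840 + 210 − 42 + 7 − 1 = 1854.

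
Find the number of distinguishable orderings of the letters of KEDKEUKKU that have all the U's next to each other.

840

Treat the 2 copies of U as a single block. The multiset to arrange is then {UU, D, E, E, K, K, K, K}, 8 items in all.
That gives (8)!/(4!·2!) = 840 arrangements.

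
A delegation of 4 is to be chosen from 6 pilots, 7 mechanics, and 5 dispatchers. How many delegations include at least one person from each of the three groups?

1575

With no constraint there are C(18,4) = 3060 possible selections.
Subtract selections that omit an entire group: no pilots → C(12,4) = 495; no mechanics → C(11,4) = 330; no dispatchers → C(13,4) = 715.
Add back selections omitting two groups (i.e. drawn from a single group): C(6,4) + C(7,4) + C(5,4) = 55.
By inclusion–exclusion: 3060 − 1540 + 55 = 1575.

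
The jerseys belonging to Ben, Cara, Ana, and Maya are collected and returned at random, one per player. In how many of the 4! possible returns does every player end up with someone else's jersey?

9

Count assignments avoiding every fixed point. For any j of the 4 players fixed to their old jersey, the other 4−j can be arranged in (4−j)! ways.
By inclusion–exclusion this is Σ_{j=0}^{4} (−1)^j C(4,j)·(4−j)!.
Computing: 24 − 24 + 12 − 4 + 1 = 9.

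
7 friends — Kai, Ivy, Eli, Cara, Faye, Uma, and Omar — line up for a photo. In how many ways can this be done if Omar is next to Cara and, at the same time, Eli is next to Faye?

480

Treat {Omar,Cara} as one block (2 orders) and {Eli,Faye} as another (2 orders).
That leaves 5 units to arrange: 2 × 2 × 5! = 4 × 120 = 480.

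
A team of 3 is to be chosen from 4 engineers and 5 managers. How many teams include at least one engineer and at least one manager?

Unrestricted: C(9,3) = 84 ways to pick any 3 of the 9.
Subtract selections that omit an entire group: no engineers → C(5,3) = 10; no managers → C(4,3) = 4.
Both groups omitted at once is impossible, so 84 − 14 = 70.

70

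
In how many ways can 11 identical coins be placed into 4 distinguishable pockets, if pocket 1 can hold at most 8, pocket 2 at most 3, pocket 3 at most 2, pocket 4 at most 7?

Without the upper bounds there are C(14,3) = 364 ways to split 11 among 4 pockets.
Subtract solutions that violate a single cap (substitute x_i' = x_i − (cap_i+1)): x_1 ≥ 9 gives C(5,3) = 10; x_2 ≥ 4 gives C(10,3) = 120; x_3 ≥ 3 gives C(11,3) = 165; x_4 ≥ 8 gives C(6,3) = 20. Together 315.
Add back pairs where two caps are both exceeded: 0 + 0 + 0 + 35 + 0 + 1 = 36.
By inclusion–exclusion the count is 364 − 315 + 36 = 85.

85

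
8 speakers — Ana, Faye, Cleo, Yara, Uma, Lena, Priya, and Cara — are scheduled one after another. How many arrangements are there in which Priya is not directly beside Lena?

There are 8! = 40320 arrangements in all. If Priya and Lena are adjacent, merging them into one block gives 2·(7)! = 10080 arrangements.
Complementary counting: 40320 − 10080 = 30240.

30240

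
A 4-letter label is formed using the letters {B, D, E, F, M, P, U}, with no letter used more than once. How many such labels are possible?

840

With no repetition, fill the 4 letters in order: 7 choices, then 6, down to 4.
That product is 7 × 6 × 5 × 4 = 840.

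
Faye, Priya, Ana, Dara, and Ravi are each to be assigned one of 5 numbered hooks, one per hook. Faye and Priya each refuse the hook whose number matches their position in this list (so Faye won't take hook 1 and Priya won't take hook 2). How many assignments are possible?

78

Let Aᵢ (for i ∈ {1, 2}) be the placements that put person i in their forbidden hook. Any j of these fix j positions, leaving (5−j)! ways to fill the rest, and there are C(2,j) ways to pick which j.
By inclusion–exclusion, the number of valid placements is Σ_{j=0}^{2} (−1)^j C(2,j)·(5−j)!.
Computing: 120 − 48 + 6 = 78.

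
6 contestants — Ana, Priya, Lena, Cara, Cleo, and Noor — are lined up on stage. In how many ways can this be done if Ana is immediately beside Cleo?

Glue Ana and Cleo into one block (2 internal orders), leaving 5 units to arrange in a row.
So the count is 2·(5)! = 240.

240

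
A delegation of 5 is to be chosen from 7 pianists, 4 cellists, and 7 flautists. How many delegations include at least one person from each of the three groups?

5684

With no constraint there are C(18,5) = 8568 possible selections.
Selections missing a whole group: no pianists → C(11,5) = 462; no cellists → C(14,5) = 2002; no flautists → C(11,5) = 462.
Add back selections omitting two groups (i.e. drawn from a single group): C(7,5) + C(4,5) + C(7,5) = 42.
By inclusion–exclusion: 8568 − 2926 + 42 = 5684.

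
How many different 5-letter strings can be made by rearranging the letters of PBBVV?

Letter multiplicities in PBBVV: B×2, P×1, V×2.
The number of distinct arrangements is 5!/(2!·2!) = 120/4 = 30.

30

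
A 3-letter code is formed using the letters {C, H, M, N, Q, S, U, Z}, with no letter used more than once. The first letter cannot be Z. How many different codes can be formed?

The first letter has 8−1 = 7 choices (anything except Z).
The remaining 2 letters are filled from the other 7 symbols without repetition: 7 × 6 = 42.
Total: 7 × 42 = 294.

294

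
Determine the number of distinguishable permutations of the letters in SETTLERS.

5040

The 8 letters of SETTLERS have repeats: E appearing twice, S appearing twice, and T appearing twice.
The number of distinct arrangements is 8!/(2!·2!·2!) = 40320/8 = 5040.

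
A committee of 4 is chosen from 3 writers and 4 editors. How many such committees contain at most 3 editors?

Split by how many editors are chosen (0 through 3).
Sum: C(4,0)·C(3,4) + C(4,1)·C(3,3) + C(4,2)·C(3,2) + C(4,3)·C(3,1) = 0 + 4 + 18 + 12 = 34.

34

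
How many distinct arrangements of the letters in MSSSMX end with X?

With the last slot taken by X, it remains to arrange the other 5 letters (MSSSM).
Those 5 letters have M appearing twice and S appearing 3 times, giving (5)!/(3!·2!) = 10.

10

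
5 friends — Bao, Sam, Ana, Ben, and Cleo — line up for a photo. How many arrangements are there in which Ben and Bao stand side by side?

48

Glue Ben and Bao into one block (2 internal orders), leaving 4 units to arrange in a row.
So the count is 2·(4)! = 48.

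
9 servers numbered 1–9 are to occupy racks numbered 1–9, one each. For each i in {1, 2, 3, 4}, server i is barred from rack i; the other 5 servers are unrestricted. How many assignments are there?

229080

Let Aᵢ (for 1 ≤ i ≤ 4) be the placements that put server i in its forbidden rack. Any j of these fix j positions, leaving (9−j)! ways to fill the rest, and there are C(4,j) ways to pick which j.
By inclusion–exclusion, the number of valid placements is Σ_{j=0}^{4} (−1)^j C(4,j)·(9−j)!.
Computing: 362880 − 161280 + 30240 − 2880 + 120 = 229080.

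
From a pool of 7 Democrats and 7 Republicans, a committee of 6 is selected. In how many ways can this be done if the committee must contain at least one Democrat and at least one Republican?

Total 6-person selections from all 14: C(14,6) = 3003.
Subtract selections that omit an entire group: no Democrats → C(7,6) = 7; no Republicans → C(7,6) = 7.
Both groups omitted at once is impossible, so 3003 − 14 = 2989.

2989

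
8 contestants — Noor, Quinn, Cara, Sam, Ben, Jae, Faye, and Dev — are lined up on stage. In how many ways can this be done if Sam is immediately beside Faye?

Place the 6 others and the Sam-Faye pair as 7 objects in a line; the pair has 2 internal arrangements.
So the count is 2·(7)! = 10080.

10080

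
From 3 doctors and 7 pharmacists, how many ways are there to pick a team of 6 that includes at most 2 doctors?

175

Split by how many doctors are chosen (0 through 2).
Sum: C(3,0)·C(7,6) + C(3,1)·C(7,5) + C(3,2)·C(7,4) = 7 + 63 + 105 = 175.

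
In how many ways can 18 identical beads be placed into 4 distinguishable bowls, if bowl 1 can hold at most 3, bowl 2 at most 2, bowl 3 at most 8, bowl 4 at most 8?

19

By stars and bars, unrestricted non-negative solutions to x_1+…+x_4 = 18 number C(18+3,3) = 1330.
Subtract solutions that violate a single cap (substitute x_i' = x_i − (cap_i+1)): x_1 ≥ 4 gives C(17,3) = 680; x_2 ≥ 3 gives C(18,3) = 816; x_3 ≥ 9 gives C(12,3) = 220; x_4 ≥ 9 gives C(12,3) = 220. Together 1936.
Add back pairs where two caps are both exceeded: 364 + 56 + 56 + 84 + 84 + 1 = 645.
Subtract triples: 10 + 10 + 0 + 0 = 20.
By inclusion–exclusion the count is 1330 − 1936 + 645 − 20 = 19.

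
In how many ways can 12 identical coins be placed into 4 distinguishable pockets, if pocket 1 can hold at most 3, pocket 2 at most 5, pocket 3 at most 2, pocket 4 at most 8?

Ignoring the caps, the number of non-negative solutions to x_1+…+x_4 = 12 is C(15,3) = 455.
Subtract solutions that violate a single cap (substitute x_i' = x_i − (cap_i+1)): x_1 ≥ 4 gives C(11,3) = 165; x_2 ≥ 6 gives C(9,3) = 84; x_3 ≥ 3 gives C(12,3) = 220; x_4 ≥ 9 gives C(6,3) = 20. Together 489.
Add back pairs where two caps are both exceeded: 10 + 56 + 0 + 20 + 0 + 1 = 87.
By inclusion–exclusion the count is 455 − 489 + 87 = 53.

53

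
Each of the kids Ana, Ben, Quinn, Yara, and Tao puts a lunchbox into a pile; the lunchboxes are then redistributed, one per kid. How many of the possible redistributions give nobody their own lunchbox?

This is the derangement count D_5: permutations of 5 items with no fixed point.
By inclusion–exclusion this is Σ_{j=0}^{5} (−1)^j C(5,j)·(5−j)!.
Computing: 120 − 120 + 60 − 20 + 5 − 1 = 44.

44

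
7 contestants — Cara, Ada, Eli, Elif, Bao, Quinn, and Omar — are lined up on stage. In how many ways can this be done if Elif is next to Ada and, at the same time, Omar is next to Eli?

Treat {Elif,Ada} as one block (2 orders) and {Omar,Eli} as another (2 orders).
That leaves 5 units to arrange: 2 × 2 × 5! = 4 × 120 = 480.

480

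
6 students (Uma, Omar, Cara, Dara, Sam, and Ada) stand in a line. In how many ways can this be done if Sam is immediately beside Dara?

Place the 4 others and the Sam-Dara pair as 5 objects in a line; the pair has 2 internal arrangements.
So the count is 2·(5)! = 240.

240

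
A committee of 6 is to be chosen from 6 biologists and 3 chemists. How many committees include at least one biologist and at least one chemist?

Unrestricted: C(9,6) = 84 ways to pick any 6 of the 9.
Subtract selections that omit an entire group: no biologists → C(3,6) = 0; no chemists → C(6,6) = 1.
Both groups omitted at once is impossible, so 84 − 1 = 83.

83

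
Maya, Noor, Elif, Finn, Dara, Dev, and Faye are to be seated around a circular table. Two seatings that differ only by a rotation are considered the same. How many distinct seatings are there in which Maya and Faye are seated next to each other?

240

Glue Maya and Faye into a block (2 internal orders). Seating 6 units around a circle gives (5)! arrangements.
So 2 × (5)! = 2 × 120 = 240.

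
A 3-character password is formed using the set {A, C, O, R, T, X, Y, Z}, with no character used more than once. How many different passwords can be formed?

With no repetition, fill the 3 characters in order: 8 choices, then 7, down to 6.
8 × 7 × 6 = 336.

336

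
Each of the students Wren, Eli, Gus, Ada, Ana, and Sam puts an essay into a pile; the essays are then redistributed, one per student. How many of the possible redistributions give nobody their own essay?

This is the derangement count D_6: permutations of 6 items with no fixed point.
By inclusion–exclusion this is Σ_{j=0}^{6} (−1)^j C(6,j)·(6−j)!.
Computing: 720 − 720 + 360 − 120 + 30 − 6 + 1 = 265.

265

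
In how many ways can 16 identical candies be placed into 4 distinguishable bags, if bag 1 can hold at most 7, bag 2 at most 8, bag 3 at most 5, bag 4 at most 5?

175

Without the upper bounds there are C(19,3) = 969 ways to split 16 among 4 bags.
Subtract solutions that violate a single cap (substitute x_i' = x_i − (cap_i+1)): x_1 ≥ 8 gives C(11,3) = 165; x_2 ≥ 9 gives C(10,3) = 120; x_3 ≥ 6 gives C(13,3) = 286; x_4 ≥ 6 gives C(13,3) = 286. Together 857.
Add back pairs where two caps are both exceeded: 0 + 10 + 10 + 4 + 4 + 35 = 63.
By inclusion–exclusion the count is 969 − 857 + 63 = 175.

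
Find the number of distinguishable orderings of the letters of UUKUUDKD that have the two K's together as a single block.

Treat the 2 copies of K as a single block. The multiset to arrange is then {KK, D, D, U, U, U, U}, 7 items in all.
That gives (7)!/(4!·2!) = 105 arrangements.

105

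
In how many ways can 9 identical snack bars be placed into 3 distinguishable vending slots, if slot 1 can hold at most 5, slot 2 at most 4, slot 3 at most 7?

By stars and bars, unrestricted non-negative solutions to x_1+…+x_3 = 9 number C(9+2,2) = 55.
Subtract solutions that violate a single cap (substitute x_i' = x_i − (cap_i+1)): x_1 ≥ 6 gives C(5,2) = 10; x_2 ≥ 5 gives C(6,2) = 15; x_3 ≥ 8 gives C(3,2) = 3. Together 28.
No two caps can be exceeded simultaneously, so the pair terms are all 0.
By inclusion–exclusion the count is 55 − 28 + 0 = 27.

27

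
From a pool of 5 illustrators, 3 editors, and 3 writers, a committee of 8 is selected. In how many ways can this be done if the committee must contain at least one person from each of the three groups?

163

Total 8-person selections from all 11: C(11,8) = 165.
Subtract selections that omit an entire group: no illustrators → C(6,8) = 0; no editors → C(8,8) = 1; no writers → C(8,8) = 1.
Add back selections omitting two groups (i.e. drawn from a single group): C(5,8) + C(3,8) + C(3,8) = 0.
By inclusion–exclusion: 165 − 2 + 0 = 163.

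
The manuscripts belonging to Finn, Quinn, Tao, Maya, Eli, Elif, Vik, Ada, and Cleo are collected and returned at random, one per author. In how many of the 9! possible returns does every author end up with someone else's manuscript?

133496

Let Aᵢ be the assignments in which author i gets their own manuscript. We want the size of the complement of A₁∪…∪A_9.
By inclusion–exclusion this is Σ_{j=0}^{9} (−1)^j C(9,j)·(9−j)!.
Computing: 362880 − 362880 + 181440 − 60480 + 15120 − 3024 + 504 − 72 + 9 − 1 = 133496.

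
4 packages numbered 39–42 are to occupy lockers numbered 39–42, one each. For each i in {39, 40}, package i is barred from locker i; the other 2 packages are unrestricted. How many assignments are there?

14

Let Aᵢ (for i ∈ {39, 40}) be the placements that put package i in its forbidden locker. Any j of these fix j positions, leaving (4−j)! ways to fill the rest, and there are C(2,j) ways to pick which j.
By inclusion–exclusion, the number of valid placements is Σ_{j=0}^{2} (−1)^j C(2,j)·(4−j)!.
Computing: 24 − 12 + 2 = 14.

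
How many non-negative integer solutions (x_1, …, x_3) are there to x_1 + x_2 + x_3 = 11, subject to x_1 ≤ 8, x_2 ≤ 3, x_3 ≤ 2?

Ignoring the caps, the number of non-negative solutions to x_1+…+x_3 = 11 is C(13,2) = 78.
Subtract solutions that violate a single cap (substitute x_i' = x_i − (cap_i+1)): x_1 ≥ 9 gives C(4,2) = 6; x_2 ≥ 4 gives C(9,2) = 36; x_3 ≥ 3 gives C(10,2) = 45. Together 87.
Add back pairs where two caps are both exceeded: 0 + 0 + 15 = 15.
By inclusion–exclusion the count is 78 − 87 + 15 = 6.

6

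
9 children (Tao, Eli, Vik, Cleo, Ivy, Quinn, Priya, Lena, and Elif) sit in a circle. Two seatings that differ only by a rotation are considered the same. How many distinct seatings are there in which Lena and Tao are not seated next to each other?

Without the restriction there are (8)! = 40320 seatings.
Those with Lena next to Tao: fuse the pair into one unit and seat 8 units around a circle — 2·(7)! = 10080.
Subtracting, 40320 − 10080 = 30240.

30240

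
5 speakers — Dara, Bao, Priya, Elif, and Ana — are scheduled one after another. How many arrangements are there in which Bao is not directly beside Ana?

72

Of the 5! = 120 arrangements, those with Bao and Ana adjacent number 2 × 4! = 48 (treat the pair as a block with 2 internal orders).
Complementary counting: 120 − 48 = 72.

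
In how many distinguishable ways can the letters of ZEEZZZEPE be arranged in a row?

630

The 9 letters of ZEEZZZEPE have repeats: E appearing 4 times and Z appearing 4 times.
So there are 9! / (4!·4!) = 630 distinguishable arrangements.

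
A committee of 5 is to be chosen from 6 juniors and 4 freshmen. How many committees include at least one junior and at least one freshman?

With no constraint there are C(10,5) = 252 possible selections.
Subtract selections that omit an entire group: no juniors → C(4,5) = 0; no freshmen → C(6,5) = 6.
Both groups omitted at once is impossible, so 252 − 6 = 246.

246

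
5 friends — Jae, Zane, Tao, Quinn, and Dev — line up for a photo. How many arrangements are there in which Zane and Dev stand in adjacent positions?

48

Treat {Zane, Dev} as a single unit. There are 4 units to order, and the pair itself can be ordered 2 ways.
So the count is 2·(4)! = 48.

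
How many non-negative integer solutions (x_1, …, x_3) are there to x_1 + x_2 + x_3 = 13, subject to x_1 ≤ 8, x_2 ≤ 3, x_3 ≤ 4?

By stars and bars, unrestricted non-negative solutions to x_1+…+x_3 = 13 number C(13+2,2) = 105.
Subtract solutions that violate a single cap (substitute x_i' = x_i − (cap_i+1)): x_1 ≥ 9 gives C(6,2) = 15; x_2 ≥ 4 gives C(11,2) = 55; x_3 ≥ 5 gives C(10,2) = 45. Together 115.
Add back pairs where two caps are both exceeded: 1 + 0 + 15 = 16.
By inclusion–exclusion the count is 105 − 115 + 16 = 6.

6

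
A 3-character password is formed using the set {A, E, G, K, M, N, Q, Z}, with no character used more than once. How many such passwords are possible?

336

Choose and order 3 of the 8 symbols: the first character has 8 options, the next 7, then 6.
That product is 8 × 7 × 6 = 336.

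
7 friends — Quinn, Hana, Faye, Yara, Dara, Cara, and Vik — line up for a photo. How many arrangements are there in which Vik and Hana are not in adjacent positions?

There are 7! = 5040 arrangements in all. If Vik and Hana are adjacent, merging them into one block gives 2·(6)! = 1440 arrangements.
Complementary counting: 5040 − 1440 = 3600.

3600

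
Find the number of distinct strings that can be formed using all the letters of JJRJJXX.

105

Letter multiplicities in JJRJJXX: J×4, R×1, X×2.
The number of distinct arrangements is 7!/(4!·2!) = 5040/48 = 105.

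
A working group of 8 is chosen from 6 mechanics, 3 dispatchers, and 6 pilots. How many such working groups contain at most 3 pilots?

4005

Split by how many pilots are chosen (0 through 3).
Sum: C(6,0)·C(9,8) + C(6,1)·C(9,7) + C(6,2)·C(9,6) + C(6,3)·C(9,5) = 9 + 216 + 1260 + 2520 = 4005.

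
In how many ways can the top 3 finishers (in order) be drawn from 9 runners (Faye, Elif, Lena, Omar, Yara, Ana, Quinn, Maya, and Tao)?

This is an ordered selection of 3 from 9: P(9,3).
That gives 9 × 8 × 7 = 504.

504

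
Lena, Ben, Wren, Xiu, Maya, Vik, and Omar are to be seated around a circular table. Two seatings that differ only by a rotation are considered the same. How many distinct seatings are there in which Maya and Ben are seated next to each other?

Glue Maya and Ben into a block (2 internal orders). Seating 6 units around a circle gives (5)! arrangements.
So 2 × (5)! = 2 × 120 = 240.

240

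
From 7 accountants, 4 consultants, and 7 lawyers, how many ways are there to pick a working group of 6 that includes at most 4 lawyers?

Split by how many lawyers are chosen (0 through 4).
Sum: C(7,0)·C(11,6) + C(7,1)·C(11,5) + C(7,2)·C(11,4) + C(7,3)·C(11,3) + C(7,4)·C(11,2) = 462 + 3234 + 6930 + 5775 + 1925 = 18326.

18326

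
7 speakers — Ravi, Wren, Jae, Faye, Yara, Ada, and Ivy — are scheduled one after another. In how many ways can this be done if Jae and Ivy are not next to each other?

3600

Of the 7! = 5040 arrangements, those with Jae and Ivy adjacent number 2 × 6! = 1440 (treat the pair as a block with 2 internal orders).
So 5040 − 1440 = 3600 arrangements keep them apart.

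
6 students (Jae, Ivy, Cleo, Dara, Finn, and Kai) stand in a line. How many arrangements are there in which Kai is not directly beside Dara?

Of the 6! = 720 arrangements, those with Kai and Dara adjacent number 2 × 5! = 240 (treat the pair as a block with 2 internal orders).
Complementary counting: 720 − 240 = 480.

480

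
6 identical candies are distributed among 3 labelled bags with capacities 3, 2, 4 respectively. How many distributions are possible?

By stars and bars, unrestricted non-negative solutions to x_1+…+x_3 = 6 number C(6+2,2) = 28.
Subtract solutions that violate a single cap (substitute x_i' = x_i − (cap_i+1)): x_1 ≥ 4 gives C(4,2) = 6; x_2 ≥ 3 gives C(5,2) = 10; x_3 ≥ 5 gives C(3,2) = 3. Together 19.
No two caps can be exceeded simultaneously, so the pair terms are all 0.
By inclusion–exclusion the count is 28 − 19 + 0 = 9.

9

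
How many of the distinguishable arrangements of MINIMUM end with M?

180

With the last slot taken by M, it remains to arrange the other 6 letters (INIMUM).
Those 6 letters have I appearing twice and M appearing twice, giving (6)!/(2!·2!) = 180.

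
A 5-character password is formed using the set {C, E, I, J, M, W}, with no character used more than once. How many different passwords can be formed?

Choose and order 5 of the 6 symbols: the first character has 6 options, the next 5, and so on down to 2.
That product is 6 × 5 × 4 × 3 × 2 = 720.

720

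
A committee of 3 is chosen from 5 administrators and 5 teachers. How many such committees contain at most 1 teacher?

60

Split by how many teachers are chosen (0 through 1).
Sum: C(5,0)·C(5,3) + C(5,1)·C(5,2) = 10 + 50 = 60.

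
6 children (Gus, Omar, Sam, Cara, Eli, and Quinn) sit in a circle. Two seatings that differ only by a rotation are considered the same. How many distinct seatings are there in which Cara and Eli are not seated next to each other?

72

Without the restriction there are (5)! = 120 seatings.
Seatings with Cara beside Eli: treat them as a block with 2 internal orders, giving 2 × (4)! = 48.
Subtracting, 120 − 48 = 72.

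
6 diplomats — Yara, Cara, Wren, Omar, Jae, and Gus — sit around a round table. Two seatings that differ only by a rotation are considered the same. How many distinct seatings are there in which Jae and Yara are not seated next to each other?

All circular seatings of 6 people number (5)! = 120.
Seatings with Jae beside Yara: treat them as a block with 2 internal orders, giving 2 × (4)! = 48.
Subtracting, 120 − 48 = 72.

72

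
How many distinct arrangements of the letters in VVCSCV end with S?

Fix S in the last position and arrange the remaining 5 letters.
Those 5 letters have C appearing twice and V appearing 3 times, giving (5)!/(3!·2!) = 10.

10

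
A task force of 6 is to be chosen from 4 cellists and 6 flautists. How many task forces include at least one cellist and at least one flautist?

Unrestricted: C(10,6) = 210 ways to pick any 6 of the 10.
Selections missing a whole group: no cellists → C(6,6) = 1; no flautists → C(4,6) = 0.
Both groups omitted at once is impossible, so 210 − 1 = 209.

209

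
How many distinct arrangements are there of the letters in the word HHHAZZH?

HHHAZZH has 7 letters with H appearing 4 times and Z appearing twice.
The number of distinct arrangements is 7!/(4!·2!) = 5040/48 = 105.

105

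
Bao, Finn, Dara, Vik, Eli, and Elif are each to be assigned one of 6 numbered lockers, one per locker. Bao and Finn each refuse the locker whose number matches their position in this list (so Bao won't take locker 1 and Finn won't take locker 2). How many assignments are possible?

Let Aᵢ (for i ∈ {1, 2}) be the placements that put person i in their forbidden locker. Any j of these fix j positions, leaving (6−j)! ways to fill the rest, and there are C(2,j) ways to pick which j.
By inclusion–exclusion, the number of valid placements is Σ_{j=0}^{2} (−1)^j C(2,j)·(6−j)!.
Computing: 720 − 240 + 24 = 504.

504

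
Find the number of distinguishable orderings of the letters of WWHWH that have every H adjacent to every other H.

Treat the 2 copies of H as a single block. The multiset to arrange is then {HH, W, W, W}, 4 items in all.
That gives (4)!/(3!) = 4 arrangements.

4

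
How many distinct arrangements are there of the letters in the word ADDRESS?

The 7 letters of ADDRESS have repeats: D appearing twice and S appearing twice.
Dividing 7! = 5040 by 2!·2! = 4 for the repeated letters gives 1260.

1260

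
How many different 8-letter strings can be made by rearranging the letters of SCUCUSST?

SCUCUSST has 8 letters with C appearing twice, S appearing 3 times, and U appearing twice.
So there are 8! / (3!·2!·2!) = 1680 distinguishable arrangements.

1680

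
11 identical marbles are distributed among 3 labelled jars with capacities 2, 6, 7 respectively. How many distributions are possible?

Ignoring the caps, the number of non-negative solutions to x_1+…+x_3 = 11 is C(13,2) = 78.
Subtract solutions that violate a single cap (substitute x_i' = x_i − (cap_i+1)): x_1 ≥ 3 gives C(10,2) = 45; x_2 ≥ 7 gives C(6,2) = 15; x_3 ≥ 8 gives C(5,2) = 10. Together 70.
Add back pairs where two caps are both exceeded: 3 + 1 + 0 = 4.
By inclusion–exclusion the count is 78 − 70 + 4 = 12.

12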